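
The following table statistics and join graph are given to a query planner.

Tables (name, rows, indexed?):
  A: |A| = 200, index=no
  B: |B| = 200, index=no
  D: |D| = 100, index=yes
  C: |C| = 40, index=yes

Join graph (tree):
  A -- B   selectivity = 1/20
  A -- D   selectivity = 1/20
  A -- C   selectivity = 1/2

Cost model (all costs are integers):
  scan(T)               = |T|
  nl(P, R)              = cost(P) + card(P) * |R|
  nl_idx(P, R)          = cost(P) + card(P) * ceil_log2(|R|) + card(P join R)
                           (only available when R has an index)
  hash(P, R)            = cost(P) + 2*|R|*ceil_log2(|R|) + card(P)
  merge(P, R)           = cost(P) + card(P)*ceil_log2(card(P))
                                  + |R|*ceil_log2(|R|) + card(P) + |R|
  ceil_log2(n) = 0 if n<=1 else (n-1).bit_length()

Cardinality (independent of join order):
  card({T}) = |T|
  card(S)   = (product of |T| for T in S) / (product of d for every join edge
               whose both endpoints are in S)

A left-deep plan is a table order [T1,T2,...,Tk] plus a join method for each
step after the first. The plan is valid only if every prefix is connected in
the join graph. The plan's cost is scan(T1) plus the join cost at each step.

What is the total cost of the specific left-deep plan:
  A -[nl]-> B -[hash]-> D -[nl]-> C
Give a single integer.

443600

step 1: scan A: cost=200, card=200
step 2: join B via nl
    card(P join B) = 200*200/(20) = 2000
    cost = 200 + 200*200 = 40200
step 3: join D via hash
    card(P join D) = 2000*100/(20) = 10000
    cost = 40200 + 2*100*7 + 2000 = 43600
step 4: join C via nl
    card(P join C) = 10000*40/(2) = 200000
    cost = 43600 + 10000*40 = 443600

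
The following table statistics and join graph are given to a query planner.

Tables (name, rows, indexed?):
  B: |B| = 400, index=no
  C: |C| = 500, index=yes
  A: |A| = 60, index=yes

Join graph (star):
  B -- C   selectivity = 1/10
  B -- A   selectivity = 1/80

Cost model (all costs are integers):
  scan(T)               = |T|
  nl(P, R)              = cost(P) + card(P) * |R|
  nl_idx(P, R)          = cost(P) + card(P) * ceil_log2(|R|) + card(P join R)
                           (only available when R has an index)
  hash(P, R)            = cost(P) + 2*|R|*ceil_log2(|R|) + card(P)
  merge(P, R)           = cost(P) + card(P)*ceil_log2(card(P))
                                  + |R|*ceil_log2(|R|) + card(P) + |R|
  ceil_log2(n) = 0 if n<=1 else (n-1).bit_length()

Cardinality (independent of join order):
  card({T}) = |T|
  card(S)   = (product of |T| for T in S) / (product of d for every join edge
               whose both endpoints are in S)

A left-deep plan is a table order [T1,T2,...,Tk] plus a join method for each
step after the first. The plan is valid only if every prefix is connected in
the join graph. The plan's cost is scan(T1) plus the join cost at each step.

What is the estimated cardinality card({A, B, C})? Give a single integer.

Tables in S: A(60), B(400), C(500)
Edges inside S: B-C(d=10), B-A(d=80)
numerator = 60 * 400 * 500 = 12000000
denominator = 10 * 80 = 800
card(S) = 12000000 / 800 = 15000

15000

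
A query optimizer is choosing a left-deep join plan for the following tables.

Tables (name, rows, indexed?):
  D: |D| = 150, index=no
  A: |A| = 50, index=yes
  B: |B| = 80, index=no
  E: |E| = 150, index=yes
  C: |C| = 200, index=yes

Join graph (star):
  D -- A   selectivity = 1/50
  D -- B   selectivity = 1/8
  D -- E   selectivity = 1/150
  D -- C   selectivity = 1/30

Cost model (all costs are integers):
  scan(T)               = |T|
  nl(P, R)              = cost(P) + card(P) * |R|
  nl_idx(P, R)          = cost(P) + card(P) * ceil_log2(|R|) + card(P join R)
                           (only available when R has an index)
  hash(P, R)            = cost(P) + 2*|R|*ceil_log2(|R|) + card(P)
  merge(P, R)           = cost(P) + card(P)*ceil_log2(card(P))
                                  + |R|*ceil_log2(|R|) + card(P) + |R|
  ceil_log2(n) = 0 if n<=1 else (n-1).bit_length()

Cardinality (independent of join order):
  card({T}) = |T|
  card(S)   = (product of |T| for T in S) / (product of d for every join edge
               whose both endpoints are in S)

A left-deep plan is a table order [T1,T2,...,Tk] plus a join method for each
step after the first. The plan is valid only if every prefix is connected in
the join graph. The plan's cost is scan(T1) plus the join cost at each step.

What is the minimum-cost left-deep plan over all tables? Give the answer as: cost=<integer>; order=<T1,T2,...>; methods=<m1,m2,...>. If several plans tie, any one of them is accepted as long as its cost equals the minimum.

cost=6570; order=D,A,E,C,B; methods=hash,nl_idx,nl_idx,hash

Selinger DP (subsets sized 1..n):
  {D}: scan cost=150, card=150
  {A}: scan cost=50, card=50
  {B}: scan cost=80, card=80
  {E}: scan cost=150, card=150
  {C}: scan cost=200, card=200
  {AD}: card=150; try (A,hash)→900, (A,nl_idx)→1200, (D,merge)→1750, (A,merge)→1850, (D,hash)→2500, (D,nl)→7550 …(+1); best=900 via (A,hash)
  {BD}: card=1500; try (B,hash)→1420, (D,merge)→2070, (B,merge)→2140, (D,hash)→2560, (D,nl)→12080, (B,nl)→12150; best=1420 via (B,hash)
  {DE}: card=150; try (E,nl_idx)→1500, (E,hash)→2700, (D,hash)→2700, (E,merge)→2850, (D,merge)→2850, (E,nl)→22650 …(+1); best=1500 via (E,nl_idx)
  {CD}: card=1000; try (C,nl_idx)→2350, (D,hash)→2800, (C,merge)→3300, (D,merge)→3350, (C,hash)→3500, (C,nl)→30150 …(+1); best=2350 via (C,nl_idx)
  {ABD}: card=1500; try (B,hash)→2170, (B,merge)→2890, (A,hash)→3520, (A,nl_idx)→11920, (B,nl)→12900, (A,merge)→19770 …(+1); best=2170 via (B,hash)
  {ADE}: card=150; try (E,nl_idx)→2250, (A,hash)→2250, (A,nl_idx)→2550, (A,merge)→3200, (E,hash)→3450, (E,merge)→3600 …(+2); best=2250 via (E,nl_idx)
  {ACD}: card=1000; try (C,nl_idx)→3100, (A,hash)→3950, (C,merge)→4050, (C,hash)→4250, (A,nl_idx)→9350, (A,merge)→13700 …(+2); best=3100 via (C,nl_idx)
  {BDE}: card=1500; try (B,hash)→2770, (B,merge)→3490, (E,hash)→5320, (B,nl)→13500, (E,nl_idx)→14920, (E,merge)→20770 …(+1); best=2770 via (B,hash)
  {BCD}: card=10000; try (B,hash)→4470, (C,hash)→6120, (B,merge)→13990, (C,merge)→21220, (C,nl_idx)→23420, (B,nl)→82350 …(+1); best=4470 via (B,hash)
  {CDE}: card=1000; try (C,nl_idx)→3700, (C,merge)→4650, (C,hash)→4850, (E,hash)→5750, (E,nl_idx)→11350, (E,merge)→14700 …(+2); best=3700 via (C,nl_idx)
  {ABDE}: card=1500; try (B,hash)→3520, (B,merge)→4240, (A,hash)→4870, (E,hash)→6070, (A,nl_idx)→13270, (B,nl)→14250 …(+5); best=3520 via (B,hash)
  {ABCD}: card=10000; try (B,hash)→5220, (C,hash)→6870, (B,merge)→14740, (A,hash)→15070, (C,merge)→21970, (C,nl_idx)→24170 …(+5); best=5220 via (B,hash)
  {ACDE}: card=1000; try (C,nl_idx)→4450, (A,hash)→5300, (C,merge)→5400, (C,hash)→5600, (E,hash)→6500, (A,nl_idx)→10700 …(+6); best=4450 via (C,nl_idx)
  {BCDE}: card=10000; try (B,hash)→5820, (C,hash)→7470, (B,merge)→15340, (E,hash)→16870, (C,merge)→22570, (C,nl_idx)→24770 …(+5); best=5820 via (B,hash)
  {ABCDE}: card=10000; try (B,hash)→6570, (C,hash)→8220, (B,merge)→16090, (A,hash)→16420, (E,hash)→17620, (C,merge)→23320 …(+9); best=6570 via (B,hash)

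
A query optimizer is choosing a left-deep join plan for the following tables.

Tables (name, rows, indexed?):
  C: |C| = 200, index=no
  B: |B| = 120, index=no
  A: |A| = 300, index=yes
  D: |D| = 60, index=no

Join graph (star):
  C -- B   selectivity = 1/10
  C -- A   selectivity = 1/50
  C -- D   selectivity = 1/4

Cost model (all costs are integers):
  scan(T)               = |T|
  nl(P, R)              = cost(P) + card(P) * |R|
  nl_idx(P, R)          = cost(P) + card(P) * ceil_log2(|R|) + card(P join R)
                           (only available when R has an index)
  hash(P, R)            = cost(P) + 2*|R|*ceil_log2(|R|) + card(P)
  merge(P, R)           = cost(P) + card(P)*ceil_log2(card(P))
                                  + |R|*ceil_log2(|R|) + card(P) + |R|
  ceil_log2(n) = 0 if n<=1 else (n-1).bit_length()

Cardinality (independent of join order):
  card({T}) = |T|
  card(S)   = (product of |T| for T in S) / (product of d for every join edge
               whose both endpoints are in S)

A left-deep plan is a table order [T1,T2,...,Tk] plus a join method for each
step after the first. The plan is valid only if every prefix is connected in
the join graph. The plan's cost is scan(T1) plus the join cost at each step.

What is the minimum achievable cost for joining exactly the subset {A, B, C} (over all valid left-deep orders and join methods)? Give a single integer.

6080

Selinger DP over subsets of {A,B,C}:
  {C}: scan cost=200, card=200
  {B}: scan cost=120, card=120
  {A}: scan cost=300, card=300
  {BC}: card=2400; try (B,hash)→2080, (C,merge)→2880, (B,merge)→2960, (C,hash)→3440, (C,nl)→24120, (B,nl)→24200; best=2080 via (B,hash)
  {AC}: card=1200; try (A,nl_idx)→3200, (C,hash)→3800, (A,merge)→5000, (C,merge)→5100, (A,hash)→5800, (A,nl)→60200 …(+1); best=3200 via (A,nl_idx)
  {ABC}: card=14400; try (B,hash)→6080, (A,hash)→9880, (B,merge)→18560, (A,merge)→36280, (A,nl_idx)→38080, (B,nl)→147200 …(+1); best=6080 via (B,hash)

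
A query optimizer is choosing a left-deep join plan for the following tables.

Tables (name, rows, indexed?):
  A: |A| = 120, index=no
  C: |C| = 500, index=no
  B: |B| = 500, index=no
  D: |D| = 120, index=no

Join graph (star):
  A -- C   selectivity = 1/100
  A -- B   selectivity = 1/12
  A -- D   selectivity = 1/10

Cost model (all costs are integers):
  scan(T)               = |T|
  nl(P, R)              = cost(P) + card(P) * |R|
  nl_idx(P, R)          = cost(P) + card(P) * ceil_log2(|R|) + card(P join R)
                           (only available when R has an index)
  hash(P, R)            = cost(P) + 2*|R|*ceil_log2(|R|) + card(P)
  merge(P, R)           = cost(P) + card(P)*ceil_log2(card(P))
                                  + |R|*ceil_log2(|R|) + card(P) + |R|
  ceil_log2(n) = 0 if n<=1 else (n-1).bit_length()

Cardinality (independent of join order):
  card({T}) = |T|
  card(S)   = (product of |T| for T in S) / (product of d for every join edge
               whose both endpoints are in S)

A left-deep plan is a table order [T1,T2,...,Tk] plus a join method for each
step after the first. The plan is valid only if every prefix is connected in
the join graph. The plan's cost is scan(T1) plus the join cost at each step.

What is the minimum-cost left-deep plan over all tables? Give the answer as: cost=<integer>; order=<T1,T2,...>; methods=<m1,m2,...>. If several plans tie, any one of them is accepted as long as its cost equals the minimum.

cost=21160; order=C,A,D,B; methods=hash,hash,hash

Selinger DP (subsets sized 1..n):
  {A}: scan cost=120, card=120
  {C}: scan cost=500, card=500
  {B}: scan cost=500, card=500
  {D}: scan cost=120, card=120
  {AC}: card=600; try (A,hash)→2680, (C,merge)→6080, (A,merge)→6460, (C,hash)→9240, (C,nl)→60120, (A,nl)→60500; best=2680 via (A,hash)
  {AB}: card=5000; try (A,hash)→2680, (B,merge)→6080, (A,merge)→6460, (B,hash)→9240, (B,nl)→60120, (A,nl)→60500; best=2680 via (A,hash)
  {AD}: card=1440; try (D,hash)→1920, (A,hash)→1920, (D,merge)→2040, (A,merge)→2040, (D,nl)→14520, (A,nl)→14520; best=1920 via (D,hash)
  {ABC}: card=25000; try (B,hash)→12280, (B,merge)→14280, (C,hash)→16680, (C,merge)→77680, (B,nl)→302680, (C,nl)→2502680; best=12280 via (B,hash)
  {ACD}: card=7200; try (D,hash)→4960, (D,merge)→10240, (C,hash)→12360, (C,merge)→24200, (D,nl)→74680, (C,nl)→721920; best=4960 via (D,hash)
  {ABD}: card=60000; try (D,hash)→9360, (B,hash)→12360, (B,merge)→24200, (D,merge)→73640, (D,nl)→602680, (B,nl)→721920; best=9360 via (D,hash)
  {ABCD}: card=300000; try (B,hash)→21160, (D,hash)→38960, (C,hash)→78360, (B,merge)→110760, (D,merge)→413240, (C,merge)→1034360 …(+3); best=21160 via (B,hash)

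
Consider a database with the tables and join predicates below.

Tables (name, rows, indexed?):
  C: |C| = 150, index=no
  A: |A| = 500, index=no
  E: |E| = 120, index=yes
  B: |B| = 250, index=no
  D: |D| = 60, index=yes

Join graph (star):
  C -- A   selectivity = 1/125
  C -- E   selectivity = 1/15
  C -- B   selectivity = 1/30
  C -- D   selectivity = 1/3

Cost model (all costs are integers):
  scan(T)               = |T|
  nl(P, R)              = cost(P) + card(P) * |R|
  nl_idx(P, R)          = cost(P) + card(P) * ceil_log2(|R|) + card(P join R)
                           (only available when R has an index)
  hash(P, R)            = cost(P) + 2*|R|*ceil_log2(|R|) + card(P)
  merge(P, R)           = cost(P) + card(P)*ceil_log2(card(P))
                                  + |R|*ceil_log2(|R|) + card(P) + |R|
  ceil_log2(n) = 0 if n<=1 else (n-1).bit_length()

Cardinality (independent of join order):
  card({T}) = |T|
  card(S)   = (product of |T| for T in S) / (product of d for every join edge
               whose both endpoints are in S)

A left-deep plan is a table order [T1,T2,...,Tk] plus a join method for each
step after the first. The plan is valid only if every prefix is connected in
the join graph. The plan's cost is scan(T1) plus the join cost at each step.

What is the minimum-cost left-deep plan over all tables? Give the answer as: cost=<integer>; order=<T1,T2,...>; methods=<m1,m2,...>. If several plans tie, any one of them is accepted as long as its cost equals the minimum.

Selinger DP (subsets sized 1..n):
  {C}: scan cost=150, card=150
  {A}: scan cost=500, card=500
  {E}: scan cost=120, card=120
  {B}: scan cost=250, card=250
  {D}: scan cost=60, card=60
  {AC}: card=600; try (C,hash)→3400, (A,merge)→6500, (C,merge)→6850, (A,hash)→9300, (A,nl)→75150, (C,nl)→75500; best=3400 via (C,hash)
  {CE}: card=1200; try (E,hash)→1980, (E,nl_idx)→2400, (C,merge)→2430, (E,merge)→2460, (C,hash)→2640, (C,nl)→18120 …(+1); best=1980 via (E,hash)
  {BC}: card=1250; try (C,hash)→2900, (B,merge)→3750, (C,merge)→3850, (B,hash)→4300, (B,nl)→37650, (C,nl)→37750; best=2900 via (C,hash)
  {CD}: card=3000; try (D,hash)→1020, (C,merge)→1830, (D,merge)→1920, (C,hash)→2520, (D,nl_idx)→4050, (C,nl)→9060 …(+1); best=1020 via (D,hash)
  {ACE}: card=4800; try (E,hash)→5680, (E,merge)→10960, (A,hash)→12180, (E,nl_idx)→12400, (A,merge)→21380, (E,nl)→75400 …(+1); best=5680 via (E,hash)
  {ABC}: card=5000; try (B,hash)→8000, (B,merge)→12250, (A,hash)→13150, (A,merge)→22900, (B,nl)→153400, (A,nl)→627900; best=8000 via (B,hash)
  {ACD}: card=12000; try (D,hash)→4720, (D,merge)→10420, (A,hash)→13020, (D,nl_idx)→19000, (D,nl)→39400, (A,merge)→45020 …(+1); best=4720 via (D,hash)
  {BCE}: card=10000; try (E,hash)→5830, (B,hash)→7180, (B,merge)→18630, (E,merge)→18860, (E,nl_idx)→21650, (E,nl)→152900 …(+1); best=5830 via (E,hash)
  {CDE}: card=24000; try (D,hash)→3900, (E,hash)→5700, (D,merge)→16800, (D,nl_idx)→33180, (E,merge)→40980, (E,nl_idx)→46020 …(+2); best=3900 via (D,hash)
  {BCD}: card=25000; try (D,hash)→4870, (B,hash)→8020, (D,merge)→18320, (D,nl_idx)→35400, (B,merge)→42270, (D,nl)→77900 …(+1); best=4870 via (D,hash)
  {ABCE}: card=40000; try (B,hash)→14480, (E,hash)→14680, (A,hash)→24830, (B,merge)→75130, (E,merge)→78960, (E,nl_idx)→83000 …(+4); best=14480 via (B,hash)
  {ACDE}: card=96000; try (D,hash)→11200, (E,hash)→18400, (A,hash)→36900, (D,merge)→73300, (D,nl_idx)→130480, (E,nl_idx)→184720 …(+5); best=11200 via (D,hash)
  {ABCD}: card=100000; try (D,hash)→13720, (B,hash)→20720, (A,hash)→38870, (D,merge)→78420, (D,nl_idx)→138000, (B,merge)→186970 …(+4); best=13720 via (D,hash)
  {BCDE}: card=200000; try (D,hash)→16550, (E,hash)→31550, (B,hash)→31900, (D,merge)→156250, (D,nl_idx)→265830, (E,nl_idx)→379870 …(+5); best=16550 via (D,hash)
  {ABCDE}: card=800000; try (D,hash)→55200, (B,hash)→111200, (E,hash)→115400, (A,hash)→225550, (D,merge)→694900, (D,nl_idx)→1054480 …(+8); best=55200 via (D,hash)

cost=55200; order=A,C,E,B,D; methods=hash,hash,hash,hash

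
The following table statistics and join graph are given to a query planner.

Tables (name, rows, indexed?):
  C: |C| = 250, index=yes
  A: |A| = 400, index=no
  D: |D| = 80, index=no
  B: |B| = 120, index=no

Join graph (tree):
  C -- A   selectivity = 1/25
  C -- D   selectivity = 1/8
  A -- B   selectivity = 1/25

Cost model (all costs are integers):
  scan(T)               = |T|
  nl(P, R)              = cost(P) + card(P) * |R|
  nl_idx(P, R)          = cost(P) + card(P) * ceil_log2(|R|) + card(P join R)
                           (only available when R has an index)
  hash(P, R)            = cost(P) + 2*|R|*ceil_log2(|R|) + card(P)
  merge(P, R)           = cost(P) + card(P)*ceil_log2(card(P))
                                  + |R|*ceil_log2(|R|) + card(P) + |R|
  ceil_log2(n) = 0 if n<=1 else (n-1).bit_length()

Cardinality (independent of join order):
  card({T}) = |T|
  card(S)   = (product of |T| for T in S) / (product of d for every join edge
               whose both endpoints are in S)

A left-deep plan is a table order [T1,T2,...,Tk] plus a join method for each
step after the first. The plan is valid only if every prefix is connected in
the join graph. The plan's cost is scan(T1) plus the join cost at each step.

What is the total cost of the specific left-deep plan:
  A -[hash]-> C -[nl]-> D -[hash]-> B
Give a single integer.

step 1: scan A: cost=400, card=400
step 2: join C via hash
    card(P join C) = 400*250/(25) = 4000
    cost = 400 + 2*250*8 + 400 = 4800
step 3: join D via nl
    card(P join D) = 4000*80/(8) = 40000
    cost = 4800 + 4000*80 = 324800
step 4: join B via hash
    card(P join B) = 40000*120/(25) = 192000
    cost = 324800 + 2*120*7 + 40000 = 366480

366480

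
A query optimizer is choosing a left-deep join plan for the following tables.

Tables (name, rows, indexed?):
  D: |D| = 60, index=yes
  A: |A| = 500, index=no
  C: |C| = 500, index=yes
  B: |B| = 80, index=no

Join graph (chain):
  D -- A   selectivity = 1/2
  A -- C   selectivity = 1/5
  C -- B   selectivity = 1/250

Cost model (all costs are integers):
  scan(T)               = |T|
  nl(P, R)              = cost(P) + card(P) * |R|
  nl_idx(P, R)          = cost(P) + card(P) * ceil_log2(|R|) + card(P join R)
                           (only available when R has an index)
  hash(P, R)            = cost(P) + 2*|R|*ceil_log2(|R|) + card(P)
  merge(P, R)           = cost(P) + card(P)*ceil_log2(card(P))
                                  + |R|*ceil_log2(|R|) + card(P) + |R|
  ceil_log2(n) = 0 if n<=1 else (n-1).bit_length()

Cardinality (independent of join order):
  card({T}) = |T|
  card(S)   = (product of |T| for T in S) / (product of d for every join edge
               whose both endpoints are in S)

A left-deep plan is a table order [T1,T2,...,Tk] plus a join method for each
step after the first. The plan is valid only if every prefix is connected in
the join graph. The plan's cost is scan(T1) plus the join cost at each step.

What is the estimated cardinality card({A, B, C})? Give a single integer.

16000

Tables in S: A(500), B(80), C(500)
Edges inside S: A-C(d=5), C-B(d=250)
numerator = 500 * 80 * 500 = 20000000
denominator = 5 * 250 = 1250
card(S) = 20000000 / 1250 = 16000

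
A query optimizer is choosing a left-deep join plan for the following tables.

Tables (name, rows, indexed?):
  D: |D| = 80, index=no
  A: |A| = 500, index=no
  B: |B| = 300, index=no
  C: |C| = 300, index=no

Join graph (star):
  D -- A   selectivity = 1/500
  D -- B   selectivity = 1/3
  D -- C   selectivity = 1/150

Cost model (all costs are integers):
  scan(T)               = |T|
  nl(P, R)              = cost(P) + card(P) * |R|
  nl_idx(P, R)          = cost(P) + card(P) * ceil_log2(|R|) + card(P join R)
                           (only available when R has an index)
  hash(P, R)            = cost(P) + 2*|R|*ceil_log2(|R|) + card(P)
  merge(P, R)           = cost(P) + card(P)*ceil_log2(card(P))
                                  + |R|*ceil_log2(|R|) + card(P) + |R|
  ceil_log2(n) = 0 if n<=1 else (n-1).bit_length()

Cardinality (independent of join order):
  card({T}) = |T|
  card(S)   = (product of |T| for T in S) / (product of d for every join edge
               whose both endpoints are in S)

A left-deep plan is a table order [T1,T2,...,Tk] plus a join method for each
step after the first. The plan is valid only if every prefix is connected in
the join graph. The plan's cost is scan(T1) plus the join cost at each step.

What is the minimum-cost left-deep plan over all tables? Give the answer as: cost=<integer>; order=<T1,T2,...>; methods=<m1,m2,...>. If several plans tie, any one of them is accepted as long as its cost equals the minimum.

Selinger DP (subsets sized 1..n):
  {D}: scan cost=80, card=80
  {A}: scan cost=500, card=500
  {B}: scan cost=300, card=300
  {C}: scan cost=300, card=300
  {AD}: card=80; try (D,hash)→2120, (A,merge)→5720, (D,merge)→6140, (A,hash)→9160, (A,nl)→40080, (D,nl)→40500; best=2120 via (D,hash)
  {BD}: card=8000; try (D,hash)→1720, (B,merge)→3720, (D,merge)→3940, (B,hash)→5560, (B,nl)→24080, (D,nl)→24300; best=1720 via (D,hash)
  {CD}: card=160; try (D,hash)→1720, (C,merge)→3720, (D,merge)→3940, (C,hash)→5560, (C,nl)→24080, (D,nl)→24300; best=1720 via (D,hash)
  {ABD}: card=8000; try (B,merge)→5760, (B,hash)→7600, (A,hash)→18720, (B,nl)→26120, (A,merge)→118720, (A,nl)→4001720; best=5760 via (B,merge)
  {ACD}: card=160; try (C,merge)→5760, (C,hash)→7600, (A,merge)→8160, (A,hash)→10880, (C,nl)→26120, (A,nl)→81720; best=5760 via (C,merge)
  {BCD}: card=16000; try (B,merge)→6160, (B,hash)→7280, (C,hash)→15120, (B,nl)→49720, (C,merge)→116720, (C,nl)→2401720; best=6160 via (B,merge)
  {ABCD}: card=16000; try (B,merge)→10200, (B,hash)→11320, (C,hash)→19160, (A,hash)→31160, (B,nl)→53760, (C,merge)→120760 …(+3); best=10200 via (B,merge)

cost=10200; order=A,D,C,B; methods=hash,merge,merge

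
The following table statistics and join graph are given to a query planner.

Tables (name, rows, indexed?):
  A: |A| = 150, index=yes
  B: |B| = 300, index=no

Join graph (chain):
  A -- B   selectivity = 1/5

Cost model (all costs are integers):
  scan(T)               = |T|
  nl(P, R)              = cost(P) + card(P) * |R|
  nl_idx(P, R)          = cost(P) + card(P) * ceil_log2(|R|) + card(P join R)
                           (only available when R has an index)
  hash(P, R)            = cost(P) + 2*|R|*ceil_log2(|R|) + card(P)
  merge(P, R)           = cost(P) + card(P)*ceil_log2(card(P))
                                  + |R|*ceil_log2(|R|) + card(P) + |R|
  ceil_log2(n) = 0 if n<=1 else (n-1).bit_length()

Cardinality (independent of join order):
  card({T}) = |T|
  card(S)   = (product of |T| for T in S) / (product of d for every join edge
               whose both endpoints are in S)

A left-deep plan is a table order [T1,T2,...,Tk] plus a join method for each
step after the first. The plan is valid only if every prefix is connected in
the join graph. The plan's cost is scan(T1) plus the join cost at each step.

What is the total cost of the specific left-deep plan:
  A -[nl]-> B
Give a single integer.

step 1: scan A: cost=150, card=150
step 2: join B via nl
    card(P join B) = 150*300/(5) = 9000
    cost = 150 + 150*300 = 45150

45150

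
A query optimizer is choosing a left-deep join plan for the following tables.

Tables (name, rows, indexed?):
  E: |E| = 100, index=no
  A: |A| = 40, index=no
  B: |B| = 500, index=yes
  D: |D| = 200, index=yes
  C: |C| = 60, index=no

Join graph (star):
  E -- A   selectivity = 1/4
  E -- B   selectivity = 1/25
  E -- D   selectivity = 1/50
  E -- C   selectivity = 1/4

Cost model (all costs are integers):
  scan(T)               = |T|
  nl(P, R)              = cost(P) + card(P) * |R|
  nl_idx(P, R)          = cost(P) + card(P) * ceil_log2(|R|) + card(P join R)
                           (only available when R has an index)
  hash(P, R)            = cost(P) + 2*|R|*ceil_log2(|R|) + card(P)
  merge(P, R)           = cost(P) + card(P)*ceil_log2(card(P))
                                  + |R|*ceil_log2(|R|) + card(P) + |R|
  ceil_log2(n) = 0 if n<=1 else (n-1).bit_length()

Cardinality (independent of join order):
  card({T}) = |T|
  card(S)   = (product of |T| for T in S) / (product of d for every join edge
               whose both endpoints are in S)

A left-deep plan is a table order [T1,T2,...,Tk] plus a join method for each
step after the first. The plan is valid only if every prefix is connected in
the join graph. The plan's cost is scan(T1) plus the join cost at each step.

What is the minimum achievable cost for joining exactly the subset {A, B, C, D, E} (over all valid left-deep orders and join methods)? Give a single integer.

Selinger DP over subsets of {A,B,C,D,E}:
  {E}: scan cost=100, card=100
  {A}: scan cost=40, card=40
  {B}: scan cost=500, card=500
  {D}: scan cost=200, card=200
  {C}: scan cost=60, card=60
  {AE}: card=1000; try (A,hash)→680, (E,merge)→1120, (A,merge)→1180, (E,hash)→1480, (E,nl)→4040, (A,nl)→4100; best=680 via (A,hash)
  {BE}: card=2000; try (E,hash)→2400, (B,nl_idx)→3000, (B,merge)→5900, (E,merge)→6300, (B,hash)→9200, (B,nl)→50100 …(+1); best=2400 via (E,hash)
  {DE}: card=400; try (D,nl_idx)→1300, (E,hash)→1800, (D,merge)→2700, (E,merge)→2800, (D,hash)→3400, (D,nl)→20100 …(+1); best=1300 via (D,nl_idx)
  {CE}: card=1500; try (C,hash)→920, (E,merge)→1280, (C,merge)→1320, (E,hash)→1520, (E,nl)→6060, (C,nl)→6100; best=920 via (C,hash)
  {ABE}: card=20000; try (A,hash)→4880, (B,hash)→10680, (B,merge)→16680, (A,merge)→26680, (B,nl_idx)→29680, (A,nl)→82400 …(+1); best=4880 via (A,hash)
  {ADE}: card=4000; try (A,hash)→2180, (D,hash)→4880, (A,merge)→5580, (D,nl_idx)→12680, (D,merge)→13480, (A,nl)→17300 …(+1); best=2180 via (A,hash)
  {ACE}: card=15000; try (C,hash)→2400, (A,hash)→2900, (C,merge)→12100, (A,merge)→19200, (C,nl)→60680, (A,nl)→60920; best=2400 via (C,hash)
  {BDE}: card=8000; try (D,hash)→7600, (B,merge)→10300, (B,hash)→10700, (B,nl_idx)→12900, (D,nl_idx)→26400, (D,merge)→28200 …(+2); best=7600 via (D,hash)
  {BCE}: card=30000; try (C,hash)→5120, (B,hash)→11420, (B,merge)→23920, (C,merge)→26820, (B,nl_idx)→44420, (C,nl)→122400 …(+1); best=5120 via (C,hash)
  {CDE}: card=6000; try (C,hash)→2420, (D,hash)→5620, (C,merge)→5720, (D,nl_idx)→18920, (D,merge)→20720, (C,nl)→25300 …(+1); best=2420 via (C,hash)
  {ABDE}: card=80000; try (B,hash)→15180, (A,hash)→16080, (D,hash)→28080, (B,merge)→59180, (B,nl_idx)→118180, (A,merge)→119880 …(+5); best=15180 via (B,hash)
  {ABCE}: card=300000; try (C,hash)→25600, (B,hash)→26400, (A,hash)→35600, (B,merge)→232400, (C,merge)→325300, (B,nl_idx)→437400 …(+4); best=25600 via (C,hash)
  {ACDE}: card=60000; try (C,hash)→6900, (A,hash)→8900, (D,hash)→20600, (C,merge)→54600, (A,merge)→86700, (D,nl_idx)→182400 …(+4); best=6900 via (C,hash)
  {BCDE}: card=120000; try (C,hash)→16320, (B,hash)→17420, (D,hash)→38320, (B,merge)→91420, (C,merge)→120020, (B,nl_idx)→176420 …(+5); best=16320 via (C,hash)
  {ABCDE}: card=1200000; try (B,hash)→75900, (C,hash)→95900, (A,hash)→136800, (D,hash)→328800, (B,merge)→1031900, (C,merge)→1455600 …(+8); best=75900 via (B,hash)

75900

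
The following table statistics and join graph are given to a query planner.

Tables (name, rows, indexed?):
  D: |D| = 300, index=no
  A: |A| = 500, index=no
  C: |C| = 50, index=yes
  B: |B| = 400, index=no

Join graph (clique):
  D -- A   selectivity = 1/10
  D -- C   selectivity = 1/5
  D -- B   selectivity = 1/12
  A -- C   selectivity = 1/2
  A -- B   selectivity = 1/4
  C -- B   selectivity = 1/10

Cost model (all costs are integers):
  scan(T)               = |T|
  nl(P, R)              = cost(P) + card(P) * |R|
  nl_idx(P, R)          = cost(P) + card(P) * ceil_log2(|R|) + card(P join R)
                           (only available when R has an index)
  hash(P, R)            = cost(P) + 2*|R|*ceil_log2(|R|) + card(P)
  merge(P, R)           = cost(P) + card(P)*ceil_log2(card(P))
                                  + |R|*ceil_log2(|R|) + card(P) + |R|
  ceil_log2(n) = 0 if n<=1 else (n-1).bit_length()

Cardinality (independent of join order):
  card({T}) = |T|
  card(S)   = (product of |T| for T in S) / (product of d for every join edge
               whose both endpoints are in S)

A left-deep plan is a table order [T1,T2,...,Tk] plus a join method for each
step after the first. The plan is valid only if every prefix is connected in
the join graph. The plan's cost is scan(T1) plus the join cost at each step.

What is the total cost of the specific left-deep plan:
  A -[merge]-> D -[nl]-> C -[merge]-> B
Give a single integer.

2112500

step 1: scan A: cost=500, card=500
step 2: join D via merge
    card(P join D) = 500*300/(10) = 15000
    cost = 500 + 500*9 + 300*9 + 500 + 300 = 8500
step 3: join C via nl
    card(P join C) = 15000*50/(5*2) = 75000
    cost = 8500 + 15000*50 = 758500
step 4: join B via merge
    card(P join B) = 75000*400/(12*4*10) = 62500
    cost = 758500 + 75000*17 + 400*9 + 75000 + 400 = 2112500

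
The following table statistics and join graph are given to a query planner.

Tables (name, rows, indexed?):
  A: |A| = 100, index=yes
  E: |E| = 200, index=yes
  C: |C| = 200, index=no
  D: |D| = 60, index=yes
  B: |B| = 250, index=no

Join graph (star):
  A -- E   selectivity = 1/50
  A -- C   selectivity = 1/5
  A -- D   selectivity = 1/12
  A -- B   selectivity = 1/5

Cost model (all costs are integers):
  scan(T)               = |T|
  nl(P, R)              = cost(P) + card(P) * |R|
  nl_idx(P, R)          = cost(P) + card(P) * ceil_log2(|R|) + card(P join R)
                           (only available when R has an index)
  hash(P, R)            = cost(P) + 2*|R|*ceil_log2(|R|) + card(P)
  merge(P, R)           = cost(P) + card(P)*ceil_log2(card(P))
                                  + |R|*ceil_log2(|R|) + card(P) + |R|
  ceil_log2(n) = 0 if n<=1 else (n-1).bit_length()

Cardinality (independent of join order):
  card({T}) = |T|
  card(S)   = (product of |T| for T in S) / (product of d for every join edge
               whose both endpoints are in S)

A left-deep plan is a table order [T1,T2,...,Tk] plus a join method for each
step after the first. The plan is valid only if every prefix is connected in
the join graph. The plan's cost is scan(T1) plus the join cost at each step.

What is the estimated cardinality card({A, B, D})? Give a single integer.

25000

Tables in S: A(100), B(250), D(60)
Edges inside S: A-D(d=12), A-B(d=5)
numerator = 100 * 250 * 60 = 1500000
denominator = 12 * 5 = 60
card(S) = 1500000 / 60 = 25000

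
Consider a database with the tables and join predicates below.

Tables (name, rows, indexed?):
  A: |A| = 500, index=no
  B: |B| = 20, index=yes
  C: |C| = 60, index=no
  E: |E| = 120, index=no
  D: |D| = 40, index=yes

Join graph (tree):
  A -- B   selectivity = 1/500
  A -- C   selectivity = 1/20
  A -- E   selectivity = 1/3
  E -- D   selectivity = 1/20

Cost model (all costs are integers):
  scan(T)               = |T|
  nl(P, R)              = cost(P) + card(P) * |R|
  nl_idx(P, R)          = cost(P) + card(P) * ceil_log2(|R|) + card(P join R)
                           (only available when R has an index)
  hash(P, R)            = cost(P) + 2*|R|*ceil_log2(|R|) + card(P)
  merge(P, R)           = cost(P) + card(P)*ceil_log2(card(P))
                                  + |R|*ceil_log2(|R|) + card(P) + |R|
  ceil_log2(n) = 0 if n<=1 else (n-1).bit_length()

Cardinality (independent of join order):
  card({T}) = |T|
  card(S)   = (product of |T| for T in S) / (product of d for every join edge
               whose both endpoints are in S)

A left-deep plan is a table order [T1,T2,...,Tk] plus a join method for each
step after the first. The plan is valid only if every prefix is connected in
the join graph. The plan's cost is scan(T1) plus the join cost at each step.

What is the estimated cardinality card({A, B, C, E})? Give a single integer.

Tables in S: A(500), B(20), C(60), E(120)
Edges inside S: A-B(d=500), A-C(d=20), A-E(d=3)
numerator = 500 * 20 * 60 * 120 = 72000000
denominator = 500 * 20 * 3 = 30000
card(S) = 72000000 / 30000 = 2400

2400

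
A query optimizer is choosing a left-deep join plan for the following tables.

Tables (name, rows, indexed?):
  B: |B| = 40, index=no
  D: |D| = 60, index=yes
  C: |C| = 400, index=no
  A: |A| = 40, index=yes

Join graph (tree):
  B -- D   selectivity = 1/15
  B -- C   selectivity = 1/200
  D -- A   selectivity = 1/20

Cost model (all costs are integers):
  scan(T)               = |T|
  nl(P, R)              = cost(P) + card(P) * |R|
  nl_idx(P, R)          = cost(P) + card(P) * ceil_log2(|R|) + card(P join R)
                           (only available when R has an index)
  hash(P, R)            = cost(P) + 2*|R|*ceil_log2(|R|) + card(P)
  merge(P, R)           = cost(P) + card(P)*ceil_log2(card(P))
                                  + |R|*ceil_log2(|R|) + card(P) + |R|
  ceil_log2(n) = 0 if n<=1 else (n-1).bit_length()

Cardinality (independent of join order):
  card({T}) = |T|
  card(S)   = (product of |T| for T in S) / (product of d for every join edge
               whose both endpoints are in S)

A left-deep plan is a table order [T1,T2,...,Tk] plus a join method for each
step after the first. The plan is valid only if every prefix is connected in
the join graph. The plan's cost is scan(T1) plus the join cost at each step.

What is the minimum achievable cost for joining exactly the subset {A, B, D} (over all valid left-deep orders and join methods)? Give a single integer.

Selinger DP over subsets of {A,B,D}:
  {B}: scan cost=40, card=40
  {D}: scan cost=60, card=60
  {A}: scan cost=40, card=40
  {BD}: card=160; try (D,nl_idx)→440, (B,hash)→600, (D,merge)→740, (B,merge)→760, (D,hash)→800, (D,nl)→2440 …(+1); best=440 via (D,nl_idx)
  {AD}: card=120; try (D,nl_idx)→400, (A,nl_idx)→540, (A,hash)→600, (D,merge)→740, (A,merge)→760, (D,hash)→800 …(+2); best=400 via (D,nl_idx)
  {ABD}: card=320; try (B,hash)→1000, (A,hash)→1080, (B,merge)→1640, (A,nl_idx)→1720, (A,merge)→2160, (B,nl)→5200 …(+1); best=1000 via (B,hash)

1000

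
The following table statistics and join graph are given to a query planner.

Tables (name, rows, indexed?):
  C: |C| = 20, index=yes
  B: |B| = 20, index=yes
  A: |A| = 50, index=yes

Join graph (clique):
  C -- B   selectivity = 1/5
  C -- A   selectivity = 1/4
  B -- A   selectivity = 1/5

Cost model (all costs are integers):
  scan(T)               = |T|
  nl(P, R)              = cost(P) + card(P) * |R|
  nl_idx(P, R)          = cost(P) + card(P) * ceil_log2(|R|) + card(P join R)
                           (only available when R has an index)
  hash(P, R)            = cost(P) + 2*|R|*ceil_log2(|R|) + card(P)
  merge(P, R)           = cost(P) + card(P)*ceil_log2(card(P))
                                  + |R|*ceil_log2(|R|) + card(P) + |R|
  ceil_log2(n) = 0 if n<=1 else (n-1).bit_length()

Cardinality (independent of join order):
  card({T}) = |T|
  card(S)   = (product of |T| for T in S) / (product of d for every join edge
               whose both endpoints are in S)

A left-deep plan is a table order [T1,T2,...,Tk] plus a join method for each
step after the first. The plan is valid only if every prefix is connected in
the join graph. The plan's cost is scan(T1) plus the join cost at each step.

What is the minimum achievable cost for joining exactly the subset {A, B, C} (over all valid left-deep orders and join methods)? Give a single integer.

Selinger DP over subsets of {A,B,C}:
  {C}: scan cost=20, card=20
  {B}: scan cost=20, card=20
  {A}: scan cost=50, card=50
  {BC}: card=80; try (C,nl_idx)→200, (B,nl_idx)→200, (C,hash)→240, (B,hash)→240, (C,merge)→260, (B,merge)→260 …(+2); best=200 via (C,nl_idx)
  {AC}: card=250; try (C,hash)→300, (A,nl_idx)→390, (A,merge)→490, (C,merge)→520, (C,nl_idx)→550, (A,hash)→640 …(+2); best=300 via (C,hash)
  {AB}: card=200; try (B,hash)→300, (A,nl_idx)→340, (A,merge)→490, (B,nl_idx)→500, (B,merge)→520, (A,hash)→640 …(+2); best=300 via (B,hash)
  {ABC}: card=200; try (C,hash)→700, (B,hash)→750, (A,hash)→880, (A,nl_idx)→880, (A,merge)→1190, (C,nl_idx)→1500 …(+6); best=700 via (C,hash)

700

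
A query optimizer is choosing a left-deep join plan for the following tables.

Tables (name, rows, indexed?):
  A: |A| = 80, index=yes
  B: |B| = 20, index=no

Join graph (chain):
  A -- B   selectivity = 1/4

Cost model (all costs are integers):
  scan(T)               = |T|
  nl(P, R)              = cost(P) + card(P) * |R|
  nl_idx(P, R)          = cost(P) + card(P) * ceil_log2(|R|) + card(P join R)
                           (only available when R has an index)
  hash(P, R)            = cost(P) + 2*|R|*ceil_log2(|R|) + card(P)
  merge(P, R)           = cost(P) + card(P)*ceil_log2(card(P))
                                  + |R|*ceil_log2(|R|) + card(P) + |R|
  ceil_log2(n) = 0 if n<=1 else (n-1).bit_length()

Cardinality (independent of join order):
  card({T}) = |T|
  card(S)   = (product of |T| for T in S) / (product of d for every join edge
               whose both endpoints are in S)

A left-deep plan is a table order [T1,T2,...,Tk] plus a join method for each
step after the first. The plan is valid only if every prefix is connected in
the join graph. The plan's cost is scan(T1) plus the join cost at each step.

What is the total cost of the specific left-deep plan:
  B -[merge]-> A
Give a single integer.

step 1: scan B: cost=20, card=20
step 2: join A via merge
    card(P join A) = 20*80/(4) = 400
    cost = 20 + 20*5 + 80*7 + 20 + 80 = 780

780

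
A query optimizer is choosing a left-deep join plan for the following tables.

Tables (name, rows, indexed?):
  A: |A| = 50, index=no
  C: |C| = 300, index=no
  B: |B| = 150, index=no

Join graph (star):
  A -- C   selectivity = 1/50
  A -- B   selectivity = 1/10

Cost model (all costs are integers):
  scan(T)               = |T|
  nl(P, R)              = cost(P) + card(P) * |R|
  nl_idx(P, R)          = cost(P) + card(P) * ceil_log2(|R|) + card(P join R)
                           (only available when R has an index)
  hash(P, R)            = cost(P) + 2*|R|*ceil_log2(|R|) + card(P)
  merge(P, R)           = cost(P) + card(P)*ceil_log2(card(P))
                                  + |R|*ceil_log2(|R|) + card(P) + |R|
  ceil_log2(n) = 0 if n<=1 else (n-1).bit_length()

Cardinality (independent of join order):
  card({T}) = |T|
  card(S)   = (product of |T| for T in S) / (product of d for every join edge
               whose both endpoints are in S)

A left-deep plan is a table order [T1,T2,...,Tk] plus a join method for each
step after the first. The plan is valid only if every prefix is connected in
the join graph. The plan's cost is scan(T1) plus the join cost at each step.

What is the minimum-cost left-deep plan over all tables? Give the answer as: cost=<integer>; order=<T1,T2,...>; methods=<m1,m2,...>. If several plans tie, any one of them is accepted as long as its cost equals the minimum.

Selinger DP (subsets sized 1..n):
  {A}: scan cost=50, card=50
  {C}: scan cost=300, card=300
  {B}: scan cost=150, card=150
  {AC}: card=300; try (A,hash)→1200, (C,merge)→3400, (A,merge)→3650, (C,hash)→5500, (C,nl)→15050, (A,nl)→15300; best=1200 via (A,hash)
  {AB}: card=750; try (A,hash)→900, (B,merge)→1750, (A,merge)→1850, (B,hash)→2500, (B,nl)→7550, (A,nl)→7650; best=900 via (A,hash)
  {ABC}: card=4500; try (B,hash)→3900, (B,merge)→5550, (C,hash)→7050, (C,merge)→12150, (B,nl)→46200, (C,nl)→225900; best=3900 via (B,hash)

cost=3900; order=C,A,B; methods=hash,hash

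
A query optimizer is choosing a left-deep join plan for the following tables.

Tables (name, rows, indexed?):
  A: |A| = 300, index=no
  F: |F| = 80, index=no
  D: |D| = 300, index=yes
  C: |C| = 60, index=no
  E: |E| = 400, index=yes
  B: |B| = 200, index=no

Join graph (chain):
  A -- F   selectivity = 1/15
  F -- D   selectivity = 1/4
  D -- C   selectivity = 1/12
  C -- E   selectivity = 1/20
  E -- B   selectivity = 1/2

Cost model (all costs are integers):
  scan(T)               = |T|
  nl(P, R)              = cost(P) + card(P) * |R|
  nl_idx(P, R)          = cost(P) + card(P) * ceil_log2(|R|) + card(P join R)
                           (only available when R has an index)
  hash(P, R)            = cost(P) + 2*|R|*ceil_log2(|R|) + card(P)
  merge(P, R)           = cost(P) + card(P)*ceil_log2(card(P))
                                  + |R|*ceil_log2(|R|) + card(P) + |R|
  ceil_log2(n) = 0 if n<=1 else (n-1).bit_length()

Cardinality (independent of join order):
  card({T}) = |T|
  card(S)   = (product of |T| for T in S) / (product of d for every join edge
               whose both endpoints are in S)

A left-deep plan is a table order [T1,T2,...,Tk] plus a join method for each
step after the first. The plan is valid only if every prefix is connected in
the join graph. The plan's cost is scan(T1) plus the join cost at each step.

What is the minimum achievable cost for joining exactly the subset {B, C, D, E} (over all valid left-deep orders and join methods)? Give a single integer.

41320

Selinger DP over subsets of {B,C,D,E}:
  {D}: scan cost=300, card=300
  {C}: scan cost=60, card=60
  {E}: scan cost=400, card=400
  {B}: scan cost=200, card=200
  {CD}: card=1500; try (C,hash)→1320, (D,nl_idx)→2100, (D,merge)→3480, (C,merge)→3720, (D,hash)→5520, (D,nl)→18060 …(+1); best=1320 via (C,hash)
  {CE}: card=1200; try (C,hash)→1520, (E,nl_idx)→1800, (E,merge)→4480, (C,merge)→4820, (E,hash)→7320, (E,nl)→24060 …(+1); best=1520 via (C,hash)
  {BE}: card=40000; try (B,hash)→4000, (E,merge)→6000, (B,merge)→6200, (E,hash)→7600, (E,nl_idx)→42000, (E,nl)→80200 …(+1); best=4000 via (B,hash)
  {CDE}: card=30000; try (D,hash)→8120, (E,hash)→10020, (D,merge)→18920, (E,merge)→23320, (D,nl_idx)→42320, (E,nl_idx)→44820 …(+2); best=8120 via (D,hash)
  {BCE}: card=120000; try (B,hash)→5920, (B,merge)→17720, (C,hash)→44720, (B,nl)→241520, (C,merge)→684420, (C,nl)→2404000; best=5920 via (B,hash)
  {BCDE}: card=3000000; try (B,hash)→41320, (D,hash)→131320, (B,merge)→489920, (D,merge)→2168920, (D,nl_idx)→4085920, (B,nl)→6008120 …(+1); best=41320 via (B,hash)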